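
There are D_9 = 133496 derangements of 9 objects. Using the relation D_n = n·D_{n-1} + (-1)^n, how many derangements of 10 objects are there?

1334961

D_10 = 10·133496 + 1 = 1334961.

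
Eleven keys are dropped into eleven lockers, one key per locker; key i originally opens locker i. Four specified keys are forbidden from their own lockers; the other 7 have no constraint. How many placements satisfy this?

27422640

Let A_j be the event that the j-th constrained one is fixed. By inclusion-exclusion over the 4 events:
Σ_{j=0}^{4} (-1)^j C(4,j)(11-j)!
= C(4,0)·11! - C(4,1)·10! + C(4,2)·9! - C(4,3)·8! + C(4,4)·7!
= 39916800 - 14515200 + 2177280 - 161280 + 5040
= 27422640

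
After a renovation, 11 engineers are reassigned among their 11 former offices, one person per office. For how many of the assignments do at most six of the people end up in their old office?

39913444

# with exactly i fixed is C(11,i)·!(11-i); sum over i=0..6:
  i=0: C(11,0)·!11 = 1·14684570 = 14684570
  i=1: C(11,1)·!10 = 11·1334961 = 14684571
  i=2: C(11,2)·!9 = 55·133496 = 7342280
  i=3: C(11,3)·!8 = 165·14833 = 2447445
  i=4: C(11,4)·!7 = 330·1854 = 611820
  i=5: C(11,5)·!6 = 462·265 = 122430
  i=6: C(11,6)·!5 = 462·44 = 20328
Total = 39913444.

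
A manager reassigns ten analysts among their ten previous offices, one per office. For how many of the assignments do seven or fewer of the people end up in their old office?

Sum C(10,i)·!(10-i) for i = 0..7:
  i=0: C(10,0)·!10 = 1·1334961 = 1334961
  i=1: C(10,1)·!9 = 10·133496 = 1334960
  i=2: C(10,2)·!8 = 45·14833 = 667485
  i=3: C(10,3)·!7 = 120·1854 = 222480
  i=4: C(10,4)·!6 = 210·265 = 55650
  i=5: C(10,5)·!5 = 252·44 = 11088
  i=6: C(10,6)·!4 = 210·9 = 1890
  i=7: C(10,7)·!3 = 120·2 = 240
Total = 3628754.

3628754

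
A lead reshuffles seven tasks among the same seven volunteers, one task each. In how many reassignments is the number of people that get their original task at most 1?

Sum C(7,i)·!(7-i) for i = 0..1:
  i=0: C(7,0)·!7 = 1·1854 = 1854
  i=1: C(7,1)·!6 = 7·265 = 1855
Total = 3709.

3709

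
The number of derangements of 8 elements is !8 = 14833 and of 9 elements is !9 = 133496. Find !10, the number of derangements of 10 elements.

!10 = (10-1)·(!9 + !8) = 9·(133496 + 14833) = 9·148329 = 1334961.

1334961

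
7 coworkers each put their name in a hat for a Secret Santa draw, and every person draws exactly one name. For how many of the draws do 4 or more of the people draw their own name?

Sum C(7,i)·!(7-i) for i = 4..7:
  i=4: C(7,4)·!3 = 35·2 = 70
  i=5: C(7,5)·!2 = 21·1 = 21
  i=6: C(7,6)·!1 = 7·0 = 0
  i=7: C(7,7)·!0 = 1·1 = 1
Total = 92.

92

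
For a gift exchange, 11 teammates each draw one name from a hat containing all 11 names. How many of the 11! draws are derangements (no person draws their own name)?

14684570

The subfactorial !11 = [11!/e] (nearest integer).
11! = 39916800, and 39916800/e ≈ 14684570.08, so !11 = 14684570.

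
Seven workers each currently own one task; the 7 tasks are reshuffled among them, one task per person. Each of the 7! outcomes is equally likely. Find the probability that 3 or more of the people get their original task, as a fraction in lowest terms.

407/5040

Favorable outcomes: Σ_{i≥3} C(7,i)·!(7-i) = 35·9 + 35·2 + 21·1 + 7·0 + 1·1 = 407.
Total outcomes: 7! = 5040.
Probability = 407/5040 = 407/5040.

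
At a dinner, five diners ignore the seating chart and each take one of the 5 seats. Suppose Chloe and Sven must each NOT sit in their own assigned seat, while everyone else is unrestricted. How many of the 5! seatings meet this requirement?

78

Let A_j be the event that the j-th constrained one is fixed. By inclusion-exclusion over the 2 events:
Σ_{j=0}^{2} (-1)^j C(2,j)(5-j)!
= C(2,0)·5! - C(2,1)·4! + C(2,2)·3!
= 120 - 48 + 6
= 78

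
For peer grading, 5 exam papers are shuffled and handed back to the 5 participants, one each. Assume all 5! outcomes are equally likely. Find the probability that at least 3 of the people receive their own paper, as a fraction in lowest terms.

Favorable outcomes: Σ_{i≥3} C(5,i)·!(5-i) = 10·1 + 5·0 + 1·1 = 11.
Total outcomes: 5! = 120.
Probability = 11/120 = 11/120.

11/120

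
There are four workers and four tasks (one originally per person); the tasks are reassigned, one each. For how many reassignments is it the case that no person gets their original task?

9

!4 = 4! · Σ_{k=0}^{4} (-1)^k/k!
= 4! - 4!/1! + 4!/2! - 4!/3! + 4!/4!
= 24 - 24 + 12 - 4 + 1
= 9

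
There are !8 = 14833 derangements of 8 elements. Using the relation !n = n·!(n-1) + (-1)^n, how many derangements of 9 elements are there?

133496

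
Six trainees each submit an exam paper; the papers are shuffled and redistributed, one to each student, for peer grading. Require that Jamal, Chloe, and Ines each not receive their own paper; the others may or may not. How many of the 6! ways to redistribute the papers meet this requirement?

Let A_j be the event that the j-th constrained one is fixed. By inclusion-exclusion over the 3 events:
Σ_{j=0}^{3} (-1)^j C(3,j)(6-j)!
= C(3,0)·6! - C(3,1)·5! + C(3,2)·4! - C(3,3)·3!
= 720 - 360 + 72 - 6
= 426

426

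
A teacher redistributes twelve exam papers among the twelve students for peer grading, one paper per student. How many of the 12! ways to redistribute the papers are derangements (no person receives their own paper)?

176214841

By inclusion-exclusion, !12 = Σ (-1)^k · 12!/k! for k=0..12
= 12! - 12!/1! + 12!/2! - 12!/3! + 12!/4! - 12!/5! + 12!/6! - 12!/7! + 12!/8! - 12!/9! + 12!/10! - 12!/11! + 12!/12!
= 479001600 - 479001600 + 239500800 - 79833600 + 19958400 - 3991680 + 665280 - 95040 + 11880 - 1320 + 132 - 12 + 1
= 176214841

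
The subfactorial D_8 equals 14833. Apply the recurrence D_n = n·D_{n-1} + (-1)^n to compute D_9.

133496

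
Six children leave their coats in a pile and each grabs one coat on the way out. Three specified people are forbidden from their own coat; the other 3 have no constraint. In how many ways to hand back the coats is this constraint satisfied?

Inclusion-exclusion on the 3 forbidden self-matches:
Σ_{j=0}^{3} (-1)^j C(3,j)(6-j)!
= C(3,0)·6! - C(3,1)·5! + C(3,2)·4! - C(3,3)·3!
= 720 - 360 + 72 - 6
= 426

426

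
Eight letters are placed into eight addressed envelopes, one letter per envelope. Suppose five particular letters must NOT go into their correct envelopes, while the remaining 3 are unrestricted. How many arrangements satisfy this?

21234

Let A_j be the event that the j-th constrained one is fixed. By inclusion-exclusion over the 5 events:
Σ_{j=0}^{5} (-1)^j C(5,j)(8-j)!
= C(5,0)·8! - C(5,1)·7! + C(5,2)·6! - C(5,3)·5! + C(5,4)·4! - C(5,5)·3!
= 40320 - 25200 + 7200 - 1200 + 120 - 6
= 21234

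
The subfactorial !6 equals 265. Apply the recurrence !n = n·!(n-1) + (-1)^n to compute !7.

1854

!7 = 7·265 - 1 = 1854.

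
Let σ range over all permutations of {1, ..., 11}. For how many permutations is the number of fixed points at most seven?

39916414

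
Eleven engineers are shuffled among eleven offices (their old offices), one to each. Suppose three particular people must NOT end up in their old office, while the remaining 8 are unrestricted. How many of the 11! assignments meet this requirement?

Inclusion-exclusion on the 3 forbidden self-matches:
Σ_{j=0}^{3} (-1)^j C(3,j)(11-j)!
= C(3,0)·11! - C(3,1)·10! + C(3,2)·9! - C(3,3)·8!
= 39916800 - 10886400 + 1088640 - 40320
= 30078720

30078720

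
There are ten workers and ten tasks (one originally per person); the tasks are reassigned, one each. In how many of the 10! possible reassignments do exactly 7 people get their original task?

240

Pick the 7 fixed positions: C(10,7) = 120 ways.
The other 3 form a derangement: !3 = 2.
Total: 120 × 2 = 240.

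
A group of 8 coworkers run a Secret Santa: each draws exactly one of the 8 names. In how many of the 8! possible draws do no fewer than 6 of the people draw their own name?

# with exactly i fixed is C(8,i)·!(8-i); sum over i=6..8:
  i=6: C(8,6)·!2 = 28·1 = 28
  i=7: C(8,7)·!1 = 8·0 = 0
  i=8: C(8,8)·!0 = 1·1 = 1
Total = 29.

29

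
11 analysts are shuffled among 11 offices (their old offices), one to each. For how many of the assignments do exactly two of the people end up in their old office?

7342280

Choose which 2 of the 11 are fixed: C(11,2) = 55.
The other 9 form a derangement: !9 = 133496.
Total: 55 × 133496 = 7342280.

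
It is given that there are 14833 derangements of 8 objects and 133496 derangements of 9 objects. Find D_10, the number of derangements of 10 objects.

D_10 = (10-1)·(D_9 + D_8) = 9·(133496 + 14833) = 9·148329 = 1334961.

1334961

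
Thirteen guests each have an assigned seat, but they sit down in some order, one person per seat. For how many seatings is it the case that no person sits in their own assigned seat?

2290792932

By inclusion-exclusion, !13 = Σ (-1)^k · 13!/k! for k=0..13
= 13! - 13!/1! + 13!/2! - 13!/3! + 13!/4! - 13!/5! + 13!/6! - 13!/7! + 13!/8! - 13!/9! + 13!/10! - 13!/11! + 13!/12! - 13!/13!
= 6227020800 - 6227020800 + 3113510400 - 1037836800 + 259459200 - 51891840 + 8648640 - 1235520 + 154440 - 17160 + 1716 - 156 + 13 - 1
= 2290792932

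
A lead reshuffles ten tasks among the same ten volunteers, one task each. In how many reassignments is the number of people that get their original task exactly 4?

55650

Choose which 4 of the 10 are fixed: C(10,4) = 210.
The remaining 6 must be deranged: !6 = 265.
Total: 210 × 265 = 55650.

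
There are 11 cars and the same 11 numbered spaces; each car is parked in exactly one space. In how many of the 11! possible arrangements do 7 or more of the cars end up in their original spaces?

# with exactly i fixed is C(11,i)·!(11-i); sum over i=7..11:
  i=7: C(11,7)·!4 = 330·9 = 2970
  i=8: C(11,8)·!3 = 165·2 = 330
  i=9: C(11,9)·!2 = 55·1 = 55
  i=10: C(11,10)·!1 = 11·0 = 0
  i=11: C(11,11)·!0 = 1·1 = 1
Total = 3356.

3356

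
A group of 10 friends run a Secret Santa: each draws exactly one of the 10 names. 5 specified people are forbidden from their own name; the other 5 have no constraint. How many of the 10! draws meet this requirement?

Inclusion-exclusion on the 5 forbidden self-matches:
Σ_{j=0}^{5} (-1)^j C(5,j)(10-j)!
= C(5,0)·10! - C(5,1)·9! + C(5,2)·8! - C(5,3)·7! + C(5,4)·6! - C(5,5)·5!
= 3628800 - 1814400 + 403200 - 50400 + 3600 - 120
= 2170680

2170680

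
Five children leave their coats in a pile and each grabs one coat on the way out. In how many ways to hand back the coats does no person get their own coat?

44

By inclusion-exclusion, !5 = Σ (-1)^k · 5!/k! for k=0..5
= 5! - 5!/1! + 5!/2! - 5!/3! + 5!/4! - 5!/5!
= 120 - 120 + 60 - 20 + 5 - 1
= 44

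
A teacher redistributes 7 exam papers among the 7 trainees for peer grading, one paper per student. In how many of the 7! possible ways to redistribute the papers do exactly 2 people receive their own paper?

Pick the 2 fixed positions: C(7,2) = 21 ways.
The remaining 5 must be deranged: !5 = 44.
Total: 21 × 44 = 924.

924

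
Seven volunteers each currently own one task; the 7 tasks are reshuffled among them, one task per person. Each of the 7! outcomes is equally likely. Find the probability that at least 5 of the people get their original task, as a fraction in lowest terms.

11/2520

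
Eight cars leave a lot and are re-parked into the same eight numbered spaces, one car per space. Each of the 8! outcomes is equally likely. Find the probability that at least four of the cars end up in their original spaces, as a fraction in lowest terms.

257/13440

Favorable outcomes: Σ_{i≥4} C(8,i)·!(8-i) = 70·9 + 56·2 + 28·1 + 8·0 + 1·1 = 771.
Total outcomes: 8! = 40320.
Probability = 771/40320 = 257/13440.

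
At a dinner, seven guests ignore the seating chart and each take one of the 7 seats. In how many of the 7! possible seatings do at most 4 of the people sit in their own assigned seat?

# with exactly i fixed is C(7,i)·!(7-i); sum over i=0..4:
  i=0: C(7,0)·!7 = 1·1854 = 1854
  i=1: C(7,1)·!6 = 7·265 = 1855
  i=2: C(7,2)·!5 = 21·44 = 924
  i=3: C(7,3)·!4 = 35·9 = 315
  i=4: C(7,4)·!3 = 35·2 = 70
Total = 5018.

5018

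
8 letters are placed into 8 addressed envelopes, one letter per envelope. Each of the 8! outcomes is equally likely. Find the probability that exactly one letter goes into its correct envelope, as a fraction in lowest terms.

103/280

Favorable outcomes: C(8,1)·!7 = 8·1854 = 14832.
Total outcomes: 8! = 40320.
Probability = 14832/40320 = 103/280.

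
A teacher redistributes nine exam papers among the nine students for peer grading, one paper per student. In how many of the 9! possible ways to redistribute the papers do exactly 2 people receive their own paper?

66744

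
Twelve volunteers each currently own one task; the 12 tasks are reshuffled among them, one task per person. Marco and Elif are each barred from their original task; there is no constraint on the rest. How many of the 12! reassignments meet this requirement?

402796800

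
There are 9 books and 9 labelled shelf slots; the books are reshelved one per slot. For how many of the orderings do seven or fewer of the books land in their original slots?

362879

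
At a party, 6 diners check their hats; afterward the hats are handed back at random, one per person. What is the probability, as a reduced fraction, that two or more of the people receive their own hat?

191/720

Favorable outcomes: Σ_{i≥2} C(6,i)·!(6-i) = 15·9 + 20·2 + 15·1 + 6·0 + 1·1 = 191.
Total outcomes: 6! = 720.
Probability = 191/720 = 191/720.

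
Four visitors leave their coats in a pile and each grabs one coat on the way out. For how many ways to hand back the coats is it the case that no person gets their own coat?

By inclusion-exclusion, !4 = Σ (-1)^k · 4!/k! for k=0..4
= 4! - 4!/1! + 4!/2! - 4!/3! + 4!/4!
= 24 - 24 + 12 - 4 + 1
= 9

9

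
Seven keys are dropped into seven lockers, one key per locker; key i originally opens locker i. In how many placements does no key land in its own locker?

1854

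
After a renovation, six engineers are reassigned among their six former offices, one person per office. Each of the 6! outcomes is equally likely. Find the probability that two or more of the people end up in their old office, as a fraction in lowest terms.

191/720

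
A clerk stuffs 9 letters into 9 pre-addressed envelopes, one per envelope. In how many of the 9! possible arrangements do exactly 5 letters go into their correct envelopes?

1134

Choose which 5 of the 9 are fixed: C(9,5) = 126.
The remaining 4 must be deranged: !4 = 9.
Total: 126 × 9 = 1134.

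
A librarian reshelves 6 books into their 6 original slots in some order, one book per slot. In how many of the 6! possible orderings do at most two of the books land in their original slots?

664

# with exactly i fixed is C(6,i)·!(6-i); sum over i=0..2:
  i=0: C(6,0)·!6 = 1·265 = 265
  i=1: C(6,1)·!5 = 6·44 = 264
  i=2: C(6,2)·!4 = 15·9 = 135
Total = 664.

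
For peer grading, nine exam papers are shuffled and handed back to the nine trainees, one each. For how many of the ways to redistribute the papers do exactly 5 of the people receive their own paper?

Choose which 5 of the 9 are fixed: C(9,5) = 126.
The other 4 form a derangement: !4 = 9.
Total: 126 × 9 = 1134.

1134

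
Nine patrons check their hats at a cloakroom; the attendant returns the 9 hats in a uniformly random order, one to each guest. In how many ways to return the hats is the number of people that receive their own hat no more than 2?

333737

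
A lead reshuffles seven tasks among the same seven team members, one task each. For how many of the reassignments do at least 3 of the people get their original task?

407

# with exactly i fixed is C(7,i)·!(7-i); sum over i=3..7:
  i=3: C(7,3)·!4 = 35·9 = 315
  i=4: C(7,4)·!3 = 35·2 = 70
  i=5: C(7,5)·!2 = 21·1 = 21
  i=6: C(7,6)·!1 = 7·0 = 0
  i=7: C(7,7)·!0 = 1·1 = 1
Total = 407.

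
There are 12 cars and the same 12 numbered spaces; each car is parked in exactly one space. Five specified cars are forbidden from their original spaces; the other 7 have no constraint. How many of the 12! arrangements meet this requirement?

312273360

Let A_j be the event that the j-th constrained one is fixed. By inclusion-exclusion over the 5 events:
Σ_{j=0}^{5} (-1)^j C(5,j)(12-j)!
= C(5,0)·12! - C(5,1)·11! + C(5,2)·10! - C(5,3)·9! + C(5,4)·8! - C(5,5)·7!
= 479001600 - 199584000 + 36288000 - 3628800 + 201600 - 5040
= 312273360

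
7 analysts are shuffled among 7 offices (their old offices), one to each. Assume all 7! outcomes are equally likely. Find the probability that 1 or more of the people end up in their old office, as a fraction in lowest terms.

177/280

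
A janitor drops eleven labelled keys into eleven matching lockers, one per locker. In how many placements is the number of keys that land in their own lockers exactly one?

Pick the single fixed position: C(11,1) = 11 ways.
The other 10 form a derangement: !10 = 1334961.
Total: 11 × 1334961 = 14684571.

14684571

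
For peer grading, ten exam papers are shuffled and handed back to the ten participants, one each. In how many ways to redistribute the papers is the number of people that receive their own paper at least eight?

46

# with exactly i fixed is C(10,i)·!(10-i); sum over i=8..10:
  i=8: C(10,8)·!2 = 45·1 = 45
  i=9: C(10,9)·!1 = 10·0 = 0
  i=10: C(10,10)·!0 = 1·1 = 1
Total = 46.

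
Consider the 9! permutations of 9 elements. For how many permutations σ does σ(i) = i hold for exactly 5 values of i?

Choose which 5 of the 9 are fixed: C(9,5) = 126.
The other 4 form a derangement: !4 = 9.
Total: 126 × 9 = 1134.

1134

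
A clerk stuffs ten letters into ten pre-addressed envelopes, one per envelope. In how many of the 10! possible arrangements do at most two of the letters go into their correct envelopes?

3337406

# with exactly i fixed is C(10,i)·!(10-i); sum over i=0..2:
  i=0: C(10,0)·!10 = 1·1334961 = 1334961
  i=1: C(10,1)·!9 = 10·133496 = 1334960
  i=2: C(10,2)·!8 = 45·14833 = 667485
Total = 3337406.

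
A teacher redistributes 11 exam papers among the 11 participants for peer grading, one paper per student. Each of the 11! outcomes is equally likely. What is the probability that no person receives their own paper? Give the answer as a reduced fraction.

1468457/3991680

Favorable outcomes: !11 = 14684570.
Total outcomes: 11! = 39916800.
Probability = 14684570/39916800 = 1468457/3991680.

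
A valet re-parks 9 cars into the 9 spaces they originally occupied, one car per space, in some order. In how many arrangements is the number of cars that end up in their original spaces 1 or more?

229384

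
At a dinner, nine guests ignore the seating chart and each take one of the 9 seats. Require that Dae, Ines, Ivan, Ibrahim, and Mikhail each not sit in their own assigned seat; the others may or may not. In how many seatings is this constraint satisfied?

205056

Let A_j be the event that the j-th constrained one is fixed. By inclusion-exclusion over the 5 events:
Σ_{j=0}^{5} (-1)^j C(5,j)(9-j)!
= C(5,0)·9! - C(5,1)·8! + C(5,2)·7! - C(5,3)·6! + C(5,4)·5! - C(5,5)·4!
= 362880 - 201600 + 50400 - 7200 + 600 - 24
= 205056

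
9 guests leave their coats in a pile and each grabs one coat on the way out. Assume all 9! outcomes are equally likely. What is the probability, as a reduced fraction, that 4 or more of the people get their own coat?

Favorable outcomes: Σ_{i≥4} C(9,i)·!(9-i) = 126·44 + 126·9 + 84·2 + 36·1 + 9·0 + 1·1 = 6883.
Total outcomes: 9! = 362880.
Probability = 6883/362880 = 6883/362880.

6883/362880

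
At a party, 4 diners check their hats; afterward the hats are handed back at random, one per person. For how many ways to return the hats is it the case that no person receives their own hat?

9

Use !n = n·!(n-1) + (-1)^n.
!4 = 4·2 + 1 = 9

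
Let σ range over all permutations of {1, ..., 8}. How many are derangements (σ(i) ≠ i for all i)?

14833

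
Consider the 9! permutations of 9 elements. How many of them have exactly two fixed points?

Choose which 2 of the 9 are fixed: C(9,2) = 36.
The remaining 7 must be deranged: !7 = 1854.
Total: 36 × 1854 = 66744.

66744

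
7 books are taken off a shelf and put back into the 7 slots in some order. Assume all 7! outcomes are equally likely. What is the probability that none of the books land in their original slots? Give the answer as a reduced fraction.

103/280

Favorable outcomes: !7 = 1854.
Total outcomes: 7! = 5040.
Probability = 1854/5040 = 103/280.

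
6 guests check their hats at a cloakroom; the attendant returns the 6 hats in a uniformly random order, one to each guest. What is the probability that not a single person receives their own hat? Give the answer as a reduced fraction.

Favorable outcomes: !6 = 265.
Total outcomes: 6! = 720.
Probability = 265/720 = 53/144.

53/144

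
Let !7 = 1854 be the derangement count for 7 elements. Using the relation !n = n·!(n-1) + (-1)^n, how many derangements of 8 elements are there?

!8 = 8·1854 + 1 = 14833.

14833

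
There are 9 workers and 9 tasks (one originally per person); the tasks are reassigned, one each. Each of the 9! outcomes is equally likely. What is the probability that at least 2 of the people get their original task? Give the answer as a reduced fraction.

95887/362880

Favorable outcomes: Σ_{i≥2} C(9,i)·!(9-i) = 36·1854 + 84·265 + 126·44 + 126·9 + 84·2 + 36·1 + 9·0 + 1·1 = 95887.
Total outcomes: 9! = 362880.
Probability = 95887/362880 = 95887/362880.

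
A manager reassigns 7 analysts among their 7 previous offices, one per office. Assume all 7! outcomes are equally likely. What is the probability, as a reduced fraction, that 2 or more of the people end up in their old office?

1331/5040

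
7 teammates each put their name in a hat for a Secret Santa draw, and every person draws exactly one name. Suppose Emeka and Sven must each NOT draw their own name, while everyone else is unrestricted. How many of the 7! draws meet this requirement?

Let A_j be the event that the j-th constrained one is fixed. By inclusion-exclusion over the 2 events:
Σ_{j=0}^{2} (-1)^j C(2,j)(7-j)!
= C(2,0)·7! - C(2,1)·6! + C(2,2)·5!
= 5040 - 1440 + 120
= 3720

3720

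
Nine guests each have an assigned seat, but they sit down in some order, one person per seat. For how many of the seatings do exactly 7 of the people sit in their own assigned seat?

Pick the 7 fixed positions: C(9,7) = 36 ways.
The other 2 form a derangement: !2 = 1.
Total: 36 × 1 = 36.

36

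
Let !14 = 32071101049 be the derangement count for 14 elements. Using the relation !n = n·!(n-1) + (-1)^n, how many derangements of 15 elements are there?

!15 = 15·32071101049 - 1 = 481066515734.

481066515734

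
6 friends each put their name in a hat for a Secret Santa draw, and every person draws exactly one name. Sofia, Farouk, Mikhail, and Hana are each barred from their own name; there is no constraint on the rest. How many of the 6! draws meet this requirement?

362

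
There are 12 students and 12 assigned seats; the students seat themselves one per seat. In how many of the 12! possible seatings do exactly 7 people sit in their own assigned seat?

Pick the 7 fixed positions: C(12,7) = 792 ways.
The other 5 form a derangement: !5 = 44.
Total: 792 × 44 = 34848.

34848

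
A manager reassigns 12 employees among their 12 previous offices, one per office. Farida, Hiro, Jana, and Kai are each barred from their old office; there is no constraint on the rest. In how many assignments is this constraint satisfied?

339696000

Inclusion-exclusion on the 4 forbidden self-matches:
Σ_{j=0}^{4} (-1)^j C(4,j)(12-j)!
= C(4,0)·12! - C(4,1)·11! + C(4,2)·10! - C(4,3)·9! + C(4,4)·8!
= 479001600 - 159667200 + 21772800 - 1451520 + 40320
= 339696000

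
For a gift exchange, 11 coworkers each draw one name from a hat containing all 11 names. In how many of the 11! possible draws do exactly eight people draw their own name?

330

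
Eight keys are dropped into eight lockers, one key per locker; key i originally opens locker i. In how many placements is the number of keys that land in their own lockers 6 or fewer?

Sum C(8,i)·!(8-i) for i = 0..6:
  i=0: C(8,0)·!8 = 1·14833 = 14833
  i=1: C(8,1)·!7 = 8·1854 = 14832
  i=2: C(8,2)·!6 = 28·265 = 7420
  i=3: C(8,3)·!5 = 56·44 = 2464
  i=4: C(8,4)·!4 = 70·9 = 630
  i=5: C(8,5)·!3 = 56·2 = 112
  i=6: C(8,6)·!2 = 28·1 = 28
Total = 40319.

40319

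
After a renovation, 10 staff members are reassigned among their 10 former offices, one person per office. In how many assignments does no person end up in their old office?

1334961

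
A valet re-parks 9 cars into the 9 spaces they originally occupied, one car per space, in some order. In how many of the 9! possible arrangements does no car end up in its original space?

133496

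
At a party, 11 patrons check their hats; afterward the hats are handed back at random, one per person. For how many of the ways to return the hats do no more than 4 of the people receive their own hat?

Sum C(11,i)·!(11-i) for i = 0..4:
  i=0: C(11,0)·!11 = 1·14684570 = 14684570
  i=1: C(11,1)·!10 = 11·1334961 = 14684571
  i=2: C(11,2)·!9 = 55·133496 = 7342280
  i=3: C(11,3)·!8 = 165·14833 = 2447445
  i=4: C(11,4)·!7 = 330·1854 = 611820
Total = 39770686.

39770686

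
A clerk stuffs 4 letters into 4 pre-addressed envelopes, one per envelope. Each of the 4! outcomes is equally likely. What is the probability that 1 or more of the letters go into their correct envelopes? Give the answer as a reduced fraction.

5/8

Favorable outcomes: Σ_{i≥1} C(4,i)·!(4-i) = 4·2 + 6·1 + 4·0 + 1·1 = 15.
Total outcomes: 4! = 24.
Probability = 15/24 = 5/8.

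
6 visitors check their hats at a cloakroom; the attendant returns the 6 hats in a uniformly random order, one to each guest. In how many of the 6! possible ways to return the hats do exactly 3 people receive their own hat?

Choose which 3 of the 6 are fixed: C(6,3) = 20.
The other 3 form a derangement: !3 = 2.
Total: 20 × 2 = 40.

40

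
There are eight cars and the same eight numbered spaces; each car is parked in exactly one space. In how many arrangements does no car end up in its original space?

14833

By inclusion-exclusion, !8 = Σ (-1)^k · 8!/k! for k=0..8
= 8! - 8!/1! + 8!/2! - 8!/3! + 8!/4! - 8!/5! + 8!/6! - 8!/7! + 8!/8!
= 40320 - 40320 + 20160 - 6720 + 1680 - 336 + 56 - 8 + 1
= 14833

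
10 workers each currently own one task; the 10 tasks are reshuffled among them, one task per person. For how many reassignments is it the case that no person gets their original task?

The subfactorial !10 = [10!/e] (nearest integer).
10! = 3628800, and 3628800/e ≈ 1334960.92, so !10 = 1334961.

1334961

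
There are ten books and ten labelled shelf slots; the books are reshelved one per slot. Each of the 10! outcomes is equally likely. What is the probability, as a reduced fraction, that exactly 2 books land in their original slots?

2119/11520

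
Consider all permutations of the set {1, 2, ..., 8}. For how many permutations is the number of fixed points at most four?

# with exactly i fixed is C(8,i)·!(8-i); sum over i=0..4:
  i=0: C(8,0)·!8 = 1·14833 = 14833
  i=1: C(8,1)·!7 = 8·1854 = 14832
  i=2: C(8,2)·!6 = 28·265 = 7420
  i=3: C(8,3)·!5 = 56·44 = 2464
  i=4: C(8,4)·!4 = 70·9 = 630
Total = 40179.

40179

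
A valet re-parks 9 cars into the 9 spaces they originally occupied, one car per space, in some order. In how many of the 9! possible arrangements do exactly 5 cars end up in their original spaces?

1134

Pick the 5 fixed positions: C(9,5) = 126 ways.
The remaining 4 must be deranged: !4 = 9.
Total: 126 × 9 = 1134.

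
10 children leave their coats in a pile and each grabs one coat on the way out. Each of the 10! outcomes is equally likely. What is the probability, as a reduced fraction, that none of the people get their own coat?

16481/44800

Favorable outcomes: !10 = 1334961.
Total outcomes: 10! = 3628800.
Probability = 1334961/3628800 = 16481/44800.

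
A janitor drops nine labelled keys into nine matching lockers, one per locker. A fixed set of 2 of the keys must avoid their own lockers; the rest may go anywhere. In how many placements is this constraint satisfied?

287280

Inclusion-exclusion on the 2 forbidden self-matches:
Σ_{j=0}^{2} (-1)^j C(2,j)(9-j)!
= C(2,0)·9! - C(2,1)·8! + C(2,2)·7!
= 362880 - 80640 + 5040
= 287280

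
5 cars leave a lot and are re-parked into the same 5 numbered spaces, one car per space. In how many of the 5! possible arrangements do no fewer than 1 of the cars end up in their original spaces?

# with exactly i fixed is C(5,i)·!(5-i); sum over i=1..5:
  i=1: C(5,1)·!4 = 5·9 = 45
  i=2: C(5,2)·!3 = 10·2 = 20
  i=3: C(5,3)·!2 = 10·1 = 10
  i=4: C(5,4)·!1 = 5·0 = 0
  i=5: C(5,5)·!0 = 1·1 = 1
Total = 76.

76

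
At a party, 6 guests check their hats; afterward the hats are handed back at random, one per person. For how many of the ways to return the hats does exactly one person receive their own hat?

264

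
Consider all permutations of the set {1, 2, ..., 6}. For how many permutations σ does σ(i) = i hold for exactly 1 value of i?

264

Pick the single fixed position: C(6,1) = 6 ways.
The other 5 form a derangement: !5 = 44.
Total: 6 × 44 = 264.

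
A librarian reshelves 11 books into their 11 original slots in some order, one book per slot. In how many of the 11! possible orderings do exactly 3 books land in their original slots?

Choose which 3 of the 11 are fixed: C(11,3) = 165.
The other 8 form a derangement: !8 = 14833.
Total: 165 × 14833 = 2447445.

2447445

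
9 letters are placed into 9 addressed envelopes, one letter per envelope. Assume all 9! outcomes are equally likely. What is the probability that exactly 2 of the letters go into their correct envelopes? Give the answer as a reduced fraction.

Favorable outcomes: C(9,2)·!7 = 36·1854 = 66744.
Total outcomes: 9! = 362880.
Probability = 66744/362880 = 103/560.

103/560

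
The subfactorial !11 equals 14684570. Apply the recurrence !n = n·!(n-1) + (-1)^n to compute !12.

176214841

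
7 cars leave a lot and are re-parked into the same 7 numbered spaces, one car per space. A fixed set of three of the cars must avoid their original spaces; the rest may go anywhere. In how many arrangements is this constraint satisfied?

Let A_j be the event that the j-th constrained one is fixed. By inclusion-exclusion over the 3 events:
Σ_{j=0}^{3} (-1)^j C(3,j)(7-j)!
= C(3,0)·7! - C(3,1)·6! + C(3,2)·5! - C(3,3)·4!
= 5040 - 2160 + 360 - 24
= 3216

3216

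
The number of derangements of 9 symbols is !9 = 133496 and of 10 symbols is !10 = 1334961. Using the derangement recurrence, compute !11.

14684570

!11 = (11-1)·(!10 + !9) = 10·(1334961 + 133496) = 10·1468457 = 14684570.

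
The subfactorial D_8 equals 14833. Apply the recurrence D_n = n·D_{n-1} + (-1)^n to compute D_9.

D_9 = 9·14833 - 1 = 133496.

133496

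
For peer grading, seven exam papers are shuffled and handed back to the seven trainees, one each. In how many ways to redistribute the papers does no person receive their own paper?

The number of derangements of 7 is !7 = Σ_{k=0}^{7} (-1)^k·7!/k!
= 7! - 7!/1! + 7!/2! - 7!/3! + 7!/4! - 7!/5! + 7!/6! - 7!/7!
= 5040 - 5040 + 2520 - 840 + 210 - 42 + 7 - 1
= 1854

1854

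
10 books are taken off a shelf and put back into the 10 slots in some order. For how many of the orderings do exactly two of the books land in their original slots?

667485

Pick the 2 fixed positions: C(10,2) = 45 ways.
The remaining 8 must be deranged: !8 = 14833.
Total: 45 × 14833 = 667485.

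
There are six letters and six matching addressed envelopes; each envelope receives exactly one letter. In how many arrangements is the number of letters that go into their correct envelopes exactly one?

Choose which one of the 6 is fixed: C(6,1) = 6.
The remaining 5 must be deranged: !5 = 44.
Total: 6 × 44 = 264.

264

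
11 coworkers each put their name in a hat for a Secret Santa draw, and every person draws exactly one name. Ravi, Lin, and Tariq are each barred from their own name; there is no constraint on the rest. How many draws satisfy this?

30078720

Inclusion-exclusion on the 3 forbidden self-matches:
Σ_{j=0}^{3} (-1)^j C(3,j)(11-j)!
= C(3,0)·11! - C(3,1)·10! + C(3,2)·9! - C(3,3)·8!
= 39916800 - 10886400 + 1088640 - 40320
= 30078720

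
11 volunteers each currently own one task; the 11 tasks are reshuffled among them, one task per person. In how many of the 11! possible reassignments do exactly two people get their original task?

Choose which 2 of the 11 are fixed: C(11,2) = 55.
The remaining 9 must be deranged: !9 = 133496.
Total: 55 × 133496 = 7342280.

7342280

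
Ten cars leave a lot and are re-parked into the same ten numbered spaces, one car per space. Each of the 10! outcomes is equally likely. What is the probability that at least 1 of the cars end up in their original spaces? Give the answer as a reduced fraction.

28319/44800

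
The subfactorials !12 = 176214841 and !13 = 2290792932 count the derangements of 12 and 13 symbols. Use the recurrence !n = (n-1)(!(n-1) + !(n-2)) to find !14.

!14 = (14-1)·(!13 + !12) = 13·(2290792932 + 176214841) = 13·2467007773 = 32071101049.

32071101049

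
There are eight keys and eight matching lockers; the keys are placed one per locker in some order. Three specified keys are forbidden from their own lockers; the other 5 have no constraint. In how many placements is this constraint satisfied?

27240

Let A_j be the event that the j-th constrained one is fixed. By inclusion-exclusion over the 3 events:
Σ_{j=0}^{3} (-1)^j C(3,j)(8-j)!
= C(3,0)·8! - C(3,1)·7! + C(3,2)·6! - C(3,3)·5!
= 40320 - 15120 + 2160 - 120
= 27240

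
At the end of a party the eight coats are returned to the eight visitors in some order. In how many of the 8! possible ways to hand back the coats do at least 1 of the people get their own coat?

Sum C(8,i)·!(8-i) for i = 1..8:
  i=1: C(8,1)·!7 = 8·1854 = 14832
  i=2: C(8,2)·!6 = 28·265 = 7420
  i=3: C(8,3)·!5 = 56·44 = 2464
  i=4: C(8,4)·!4 = 70·9 = 630
  i=5: C(8,5)·!3 = 56·2 = 112
  i=6: C(8,6)·!2 = 28·1 = 28
  i=7: C(8,7)·!1 = 8·0 = 0
  i=8: C(8,8)·!0 = 1·1 = 1
Total = 25487.

25487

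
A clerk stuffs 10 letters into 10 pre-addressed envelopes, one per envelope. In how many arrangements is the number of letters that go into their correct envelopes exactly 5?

Pick the 5 fixed positions: C(10,5) = 252 ways.
The other 5 form a derangement: !5 = 44.
Total: 252 × 44 = 11088.

11088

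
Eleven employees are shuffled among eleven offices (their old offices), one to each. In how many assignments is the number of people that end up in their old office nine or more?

56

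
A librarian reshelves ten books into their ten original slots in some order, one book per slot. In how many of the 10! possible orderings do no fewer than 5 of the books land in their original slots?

13264

Sum C(10,i)·!(10-i) for i = 5..10:
  i=5: C(10,5)·!5 = 252·44 = 11088
  i=6: C(10,6)·!4 = 210·9 = 1890
  i=7: C(10,7)·!3 = 120·2 = 240
  i=8: C(10,8)·!2 = 45·1 = 45
  i=9: C(10,9)·!1 = 10·0 = 0
  i=10: C(10,10)·!0 = 1·1 = 1
Total = 13264.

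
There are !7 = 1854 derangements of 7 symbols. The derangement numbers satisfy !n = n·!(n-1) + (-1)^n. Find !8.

!8 = 8·1854 + 1 = 14833.

14833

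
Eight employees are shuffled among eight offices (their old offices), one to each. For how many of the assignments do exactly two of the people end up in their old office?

7420

Pick the 2 fixed positions: C(8,2) = 28 ways.
The other 6 form a derangement: !6 = 265.
Total: 28 × 265 = 7420.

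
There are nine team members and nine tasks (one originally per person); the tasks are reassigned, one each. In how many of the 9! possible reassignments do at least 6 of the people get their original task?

Sum C(9,i)·!(9-i) for i = 6..9:
  i=6: C(9,6)·!3 = 84·2 = 168
  i=7: C(9,7)·!2 = 36·1 = 36
  i=8: C(9,8)·!1 = 9·0 = 0
  i=9: C(9,9)·!0 = 1·1 = 1
Total = 205.

205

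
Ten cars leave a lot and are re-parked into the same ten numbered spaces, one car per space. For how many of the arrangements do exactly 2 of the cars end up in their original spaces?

Pick the 2 fixed positions: C(10,2) = 45 ways.
The remaining 8 must be deranged: !8 = 14833.
Total: 45 × 14833 = 667485.

667485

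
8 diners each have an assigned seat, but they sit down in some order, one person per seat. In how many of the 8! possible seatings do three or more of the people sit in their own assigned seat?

# with exactly i fixed is C(8,i)·!(8-i); sum over i=3..8:
  i=3: C(8,3)·!5 = 56·44 = 2464
  i=4: C(8,4)·!4 = 70·9 = 630
  i=5: C(8,5)·!3 = 56·2 = 112
  i=6: C(8,6)·!2 = 28·1 = 28
  i=7: C(8,7)·!1 = 8·0 = 0
  i=8: C(8,8)·!0 = 1·1 = 1
Total = 3235.

3235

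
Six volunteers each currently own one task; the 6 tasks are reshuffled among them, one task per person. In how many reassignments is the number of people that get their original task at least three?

56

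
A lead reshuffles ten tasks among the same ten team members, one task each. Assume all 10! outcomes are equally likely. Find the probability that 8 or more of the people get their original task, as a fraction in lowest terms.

23/1814400

Favorable outcomes: Σ_{i≥8} C(10,i)·!(10-i) = 45·1 + 10·0 + 1·1 = 46.
Total outcomes: 10! = 3628800.
Probability = 46/3628800 = 23/1814400.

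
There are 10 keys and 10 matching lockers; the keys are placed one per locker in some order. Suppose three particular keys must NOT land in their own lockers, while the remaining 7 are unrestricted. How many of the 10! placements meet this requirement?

Inclusion-exclusion on the 3 forbidden self-matches:
Σ_{j=0}^{3} (-1)^j C(3,j)(10-j)!
= C(3,0)·10! - C(3,1)·9! + C(3,2)·8! - C(3,3)·7!
= 3628800 - 1088640 + 120960 - 5040
= 2656080

2656080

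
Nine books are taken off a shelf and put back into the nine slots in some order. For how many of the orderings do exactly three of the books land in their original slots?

22260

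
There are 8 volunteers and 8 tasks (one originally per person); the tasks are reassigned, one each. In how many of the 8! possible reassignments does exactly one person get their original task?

Choose which one of the 8 is fixed: C(8,1) = 8.
The other 7 form a derangement: !7 = 1854.
Total: 8 × 1854 = 14832.

14832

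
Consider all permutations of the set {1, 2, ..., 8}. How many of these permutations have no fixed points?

The subfactorial !8 = [8!/e] (nearest integer).
8! = 40320, and 40320/e ≈ 14832.90, so !8 = 14833.

14833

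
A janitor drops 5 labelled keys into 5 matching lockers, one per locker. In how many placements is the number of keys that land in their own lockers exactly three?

Choose which 3 of the 5 are fixed: C(5,3) = 10.
The remaining 2 must be deranged: !2 = 1.
Total: 10 × 1 = 10.

10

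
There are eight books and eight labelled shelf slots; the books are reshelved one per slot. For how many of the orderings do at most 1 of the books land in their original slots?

Sum C(8,i)·!(8-i) for i = 0..1:
  i=0: C(8,0)·!8 = 1·14833 = 14833
  i=1: C(8,1)·!7 = 8·1854 = 14832
Total = 29665.

29665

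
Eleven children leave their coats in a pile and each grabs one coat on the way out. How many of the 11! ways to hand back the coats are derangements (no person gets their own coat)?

14684570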